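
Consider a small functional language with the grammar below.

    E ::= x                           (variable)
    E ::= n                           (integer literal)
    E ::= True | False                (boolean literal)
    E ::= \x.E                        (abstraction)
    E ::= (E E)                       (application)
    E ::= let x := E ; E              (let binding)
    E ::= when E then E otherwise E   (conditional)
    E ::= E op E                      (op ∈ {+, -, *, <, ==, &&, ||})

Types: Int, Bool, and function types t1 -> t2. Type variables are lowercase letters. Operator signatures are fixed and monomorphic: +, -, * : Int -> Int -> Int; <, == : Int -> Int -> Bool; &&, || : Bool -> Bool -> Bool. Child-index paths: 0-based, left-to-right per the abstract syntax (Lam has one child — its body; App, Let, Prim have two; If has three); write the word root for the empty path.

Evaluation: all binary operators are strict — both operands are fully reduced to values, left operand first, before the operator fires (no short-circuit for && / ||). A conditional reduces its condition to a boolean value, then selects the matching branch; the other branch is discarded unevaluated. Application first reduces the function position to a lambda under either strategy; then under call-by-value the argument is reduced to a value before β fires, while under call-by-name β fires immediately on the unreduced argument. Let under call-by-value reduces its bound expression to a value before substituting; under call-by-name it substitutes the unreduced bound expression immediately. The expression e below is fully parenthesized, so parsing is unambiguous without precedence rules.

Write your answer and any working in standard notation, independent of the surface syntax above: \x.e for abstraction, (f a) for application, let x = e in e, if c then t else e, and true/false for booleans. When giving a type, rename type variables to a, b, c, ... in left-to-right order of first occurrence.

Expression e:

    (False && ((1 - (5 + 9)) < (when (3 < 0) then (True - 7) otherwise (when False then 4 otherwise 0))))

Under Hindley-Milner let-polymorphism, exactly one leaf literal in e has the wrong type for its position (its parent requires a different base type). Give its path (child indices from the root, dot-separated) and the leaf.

Answer: 1.1.1.0 : true

Working:
  unify Bool ~ Bool
  unify Int ~ Int
  unify Int ~ Int
  unify Int ~ Int
  unify Int ~ Int
  unify Int ~ Int
  unify Int ~ Int
  unify Int ~ Int
  unify Bool ~ Bool
  unify Bool ~ Int
  FAIL: mismatch Bool ~ Int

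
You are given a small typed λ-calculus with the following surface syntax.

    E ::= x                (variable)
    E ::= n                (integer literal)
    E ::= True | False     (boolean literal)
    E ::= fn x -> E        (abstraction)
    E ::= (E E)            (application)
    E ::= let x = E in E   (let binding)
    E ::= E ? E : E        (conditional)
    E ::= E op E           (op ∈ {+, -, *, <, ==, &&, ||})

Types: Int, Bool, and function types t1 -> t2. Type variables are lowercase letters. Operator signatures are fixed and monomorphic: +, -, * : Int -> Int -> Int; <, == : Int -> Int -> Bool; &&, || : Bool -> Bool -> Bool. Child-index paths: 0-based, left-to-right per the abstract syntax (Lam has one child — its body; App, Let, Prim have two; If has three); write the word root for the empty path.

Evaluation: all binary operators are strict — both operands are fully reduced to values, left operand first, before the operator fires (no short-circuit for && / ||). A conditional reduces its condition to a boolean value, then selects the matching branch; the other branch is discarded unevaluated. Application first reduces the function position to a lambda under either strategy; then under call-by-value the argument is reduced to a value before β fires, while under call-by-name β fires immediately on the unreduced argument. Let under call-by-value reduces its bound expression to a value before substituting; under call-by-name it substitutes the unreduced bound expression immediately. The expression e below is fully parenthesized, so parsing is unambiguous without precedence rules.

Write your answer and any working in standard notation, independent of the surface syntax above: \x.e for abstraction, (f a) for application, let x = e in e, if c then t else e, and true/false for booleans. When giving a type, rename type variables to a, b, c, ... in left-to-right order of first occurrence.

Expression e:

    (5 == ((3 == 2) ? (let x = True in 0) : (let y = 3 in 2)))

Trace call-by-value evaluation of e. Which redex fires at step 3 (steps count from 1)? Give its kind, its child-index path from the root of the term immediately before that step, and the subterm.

Answer: let at 1 : (let y = 3 in 2)

Working:
step 0: (5 == (if (3 == 2) then (let x = true in 0) else (let y = 3 in 2)))
step 1: [delta@1.0] (5 == (if false then (let x = true in 0) else (let y = 3 in 2)))
step 2: [if@1] (5 == (let y = 3 in 2))
step 3: [let@1] (5 == 2)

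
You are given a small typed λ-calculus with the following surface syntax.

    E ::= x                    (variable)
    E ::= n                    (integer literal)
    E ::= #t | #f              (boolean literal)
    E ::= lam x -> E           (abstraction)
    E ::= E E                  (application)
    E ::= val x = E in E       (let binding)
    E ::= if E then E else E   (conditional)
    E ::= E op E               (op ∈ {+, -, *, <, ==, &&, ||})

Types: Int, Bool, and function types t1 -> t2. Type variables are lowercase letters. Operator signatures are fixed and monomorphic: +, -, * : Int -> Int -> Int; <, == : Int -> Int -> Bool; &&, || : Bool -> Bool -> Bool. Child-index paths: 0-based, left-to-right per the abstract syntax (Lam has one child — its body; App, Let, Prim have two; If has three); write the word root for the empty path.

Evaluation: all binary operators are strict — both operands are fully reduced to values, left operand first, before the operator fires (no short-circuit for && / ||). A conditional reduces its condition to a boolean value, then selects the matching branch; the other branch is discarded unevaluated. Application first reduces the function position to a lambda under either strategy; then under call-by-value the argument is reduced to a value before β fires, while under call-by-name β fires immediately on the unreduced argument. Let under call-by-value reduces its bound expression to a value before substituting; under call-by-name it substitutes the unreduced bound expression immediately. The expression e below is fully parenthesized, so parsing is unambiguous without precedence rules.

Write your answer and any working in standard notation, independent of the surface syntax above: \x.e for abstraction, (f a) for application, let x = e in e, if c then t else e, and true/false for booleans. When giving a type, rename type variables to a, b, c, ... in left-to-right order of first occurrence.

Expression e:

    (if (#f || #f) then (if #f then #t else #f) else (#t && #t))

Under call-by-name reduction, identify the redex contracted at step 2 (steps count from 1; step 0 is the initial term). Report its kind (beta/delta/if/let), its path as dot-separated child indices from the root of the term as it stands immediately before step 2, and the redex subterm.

Trace:
step 0: (if (false || false) then (if false then true else false) else (true && true))
step 1: [delta@0] (if false then (if false then true else false) else (true && true))
step 2: [if@root] (true && true)

Answer: if at root : (if false then (if false then true else false) else (true && true))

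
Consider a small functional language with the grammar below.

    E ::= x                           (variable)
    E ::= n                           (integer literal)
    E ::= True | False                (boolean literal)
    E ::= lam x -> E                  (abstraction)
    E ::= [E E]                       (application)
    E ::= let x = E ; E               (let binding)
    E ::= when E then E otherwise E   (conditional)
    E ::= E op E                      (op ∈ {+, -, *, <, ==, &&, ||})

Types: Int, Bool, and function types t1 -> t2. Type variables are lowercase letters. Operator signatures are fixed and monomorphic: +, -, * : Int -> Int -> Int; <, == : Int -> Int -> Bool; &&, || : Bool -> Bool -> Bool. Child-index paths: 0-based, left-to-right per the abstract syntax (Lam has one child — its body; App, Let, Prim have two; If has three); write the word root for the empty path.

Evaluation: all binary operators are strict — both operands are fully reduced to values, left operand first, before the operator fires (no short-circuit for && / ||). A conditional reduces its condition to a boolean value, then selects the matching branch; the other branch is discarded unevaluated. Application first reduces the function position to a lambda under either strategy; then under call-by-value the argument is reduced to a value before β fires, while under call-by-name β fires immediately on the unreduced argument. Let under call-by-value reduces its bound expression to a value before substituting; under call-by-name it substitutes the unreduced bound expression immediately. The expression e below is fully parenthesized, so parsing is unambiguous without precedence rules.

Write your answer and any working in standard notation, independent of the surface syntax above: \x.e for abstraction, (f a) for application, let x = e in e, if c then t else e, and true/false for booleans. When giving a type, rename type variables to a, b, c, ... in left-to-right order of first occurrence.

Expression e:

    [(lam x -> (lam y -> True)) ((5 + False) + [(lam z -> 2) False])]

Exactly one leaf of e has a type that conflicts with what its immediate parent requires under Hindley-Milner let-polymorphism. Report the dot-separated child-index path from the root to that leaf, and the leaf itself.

Working:
\y._ : b -> Bool
\x._ : a -> b -> Bool
  unify Int ~ Int
  unify Bool ~ Int
  FAIL: mismatch Bool ~ Int

Answer: 1.0.1 : false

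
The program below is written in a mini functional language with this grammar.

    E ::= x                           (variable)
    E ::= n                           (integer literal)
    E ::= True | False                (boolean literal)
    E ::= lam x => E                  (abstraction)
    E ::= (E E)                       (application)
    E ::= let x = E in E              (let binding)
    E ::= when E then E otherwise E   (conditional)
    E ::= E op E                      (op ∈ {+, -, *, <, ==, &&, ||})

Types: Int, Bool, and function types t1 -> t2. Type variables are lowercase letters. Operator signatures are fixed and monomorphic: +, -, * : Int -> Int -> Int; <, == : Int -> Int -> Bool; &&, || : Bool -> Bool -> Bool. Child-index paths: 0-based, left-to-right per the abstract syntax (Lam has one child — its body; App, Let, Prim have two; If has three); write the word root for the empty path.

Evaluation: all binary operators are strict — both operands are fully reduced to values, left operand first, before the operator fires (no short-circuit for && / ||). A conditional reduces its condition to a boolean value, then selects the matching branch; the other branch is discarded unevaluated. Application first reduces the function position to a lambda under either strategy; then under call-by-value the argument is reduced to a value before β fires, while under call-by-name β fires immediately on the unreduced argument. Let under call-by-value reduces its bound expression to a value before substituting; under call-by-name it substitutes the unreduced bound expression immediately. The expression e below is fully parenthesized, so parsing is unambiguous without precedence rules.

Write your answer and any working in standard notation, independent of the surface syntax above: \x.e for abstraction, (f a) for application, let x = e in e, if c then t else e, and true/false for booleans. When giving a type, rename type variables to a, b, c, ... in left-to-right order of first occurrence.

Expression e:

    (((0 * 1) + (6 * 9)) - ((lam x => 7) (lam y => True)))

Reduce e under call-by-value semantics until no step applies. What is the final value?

Answer: 47

Derivation:
step 0: (((0 * 1) + (6 * 9)) - ((\x.7) (\y.true)))
step 1: [delta@0.0] ((0 + (6 * 9)) - ((\x.7) (\y.true)))
step 2: [delta@0.1] ((0 + 54) - ((\x.7) (\y.true)))
step 3: [delta@0] (54 - ((\x.7) (\y.true)))
step 4: [beta@1] (54 - 7)
step 5: [delta@root] 47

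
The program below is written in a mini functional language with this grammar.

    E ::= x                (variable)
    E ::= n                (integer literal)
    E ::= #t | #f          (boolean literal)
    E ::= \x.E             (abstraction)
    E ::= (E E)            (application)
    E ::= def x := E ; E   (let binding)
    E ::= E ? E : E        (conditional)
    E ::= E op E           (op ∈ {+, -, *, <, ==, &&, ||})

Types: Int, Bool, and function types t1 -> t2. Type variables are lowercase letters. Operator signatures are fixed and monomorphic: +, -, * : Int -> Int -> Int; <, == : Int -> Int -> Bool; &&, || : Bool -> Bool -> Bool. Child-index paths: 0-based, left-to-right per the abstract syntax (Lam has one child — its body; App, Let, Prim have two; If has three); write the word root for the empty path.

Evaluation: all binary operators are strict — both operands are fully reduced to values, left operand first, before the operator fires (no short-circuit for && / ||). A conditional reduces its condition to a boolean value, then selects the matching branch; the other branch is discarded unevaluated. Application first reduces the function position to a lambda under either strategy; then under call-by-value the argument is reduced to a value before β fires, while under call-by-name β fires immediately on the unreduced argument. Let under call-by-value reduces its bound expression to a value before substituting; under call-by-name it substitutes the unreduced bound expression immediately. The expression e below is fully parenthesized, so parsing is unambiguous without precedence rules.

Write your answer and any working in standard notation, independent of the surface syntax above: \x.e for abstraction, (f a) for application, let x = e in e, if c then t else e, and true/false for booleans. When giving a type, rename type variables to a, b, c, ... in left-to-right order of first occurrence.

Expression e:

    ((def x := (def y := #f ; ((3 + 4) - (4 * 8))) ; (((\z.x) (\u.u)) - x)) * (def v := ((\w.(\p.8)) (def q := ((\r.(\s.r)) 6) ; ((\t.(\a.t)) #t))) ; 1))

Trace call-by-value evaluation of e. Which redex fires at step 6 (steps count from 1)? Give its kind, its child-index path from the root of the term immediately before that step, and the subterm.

Answer: beta at 0.0 : ((\z.-25) (\u.u))

Derivation:
step 0: ((let x = (let y = false in ((3 + 4) - (4 * 8))) in (((\z.x) (\u.u)) - x)) * (let v = ((\w.(\p.8)) (let q = ((\r.(\s.r)) 6) in ((\t.(\a.t)) true))) in 1))
step 1: [let@0.0] ((let x = ((3 + 4) - (4 * 8)) in (((\z.x) (\u.u)) - x)) * (let v = ((\w.(\p.8)) (let q = ((\r.(\s.r)) 6) in ((\t.(\a.t)) true))) in 1))
step 2: [delta@0.0.0] ((let x = (7 - (4 * 8)) in (((\z.x) (\u.u)) - x)) * (let v = ((\w.(\p.8)) (let q = ((\r.(\s.r)) 6) in ((\t.(\a.t)) true))) in 1))
step 3: [delta@0.0.1] ((let x = (7 - 32) in (((\z.x) (\u.u)) - x)) * (let v = ((\w.(\p.8)) (let q = ((\r.(\s.r)) 6) in ((\t.(\a.t)) true))) in 1))
step 4: [delta@0.0] ((let x = -25 in (((\z.x) (\u.u)) - x)) * (let v = ((\w.(\p.8)) (let q = ((\r.(\s.r)) 6) in ((\t.(\a.t)) true))) in 1))
step 5: [let@0] ((((\z.-25) (\u.u)) - -25) * (let v = ((\w.(\p.8)) (let q = ((\r.(\s.r)) 6) in ((\t.(\a.t)) true))) in 1))
step 6: [beta@0.0] ((-25 - -25) * (let v = ((\w.(\p.8)) (let q = ((\r.(\s.r)) 6) in ((\t.(\a.t)) true))) in 1))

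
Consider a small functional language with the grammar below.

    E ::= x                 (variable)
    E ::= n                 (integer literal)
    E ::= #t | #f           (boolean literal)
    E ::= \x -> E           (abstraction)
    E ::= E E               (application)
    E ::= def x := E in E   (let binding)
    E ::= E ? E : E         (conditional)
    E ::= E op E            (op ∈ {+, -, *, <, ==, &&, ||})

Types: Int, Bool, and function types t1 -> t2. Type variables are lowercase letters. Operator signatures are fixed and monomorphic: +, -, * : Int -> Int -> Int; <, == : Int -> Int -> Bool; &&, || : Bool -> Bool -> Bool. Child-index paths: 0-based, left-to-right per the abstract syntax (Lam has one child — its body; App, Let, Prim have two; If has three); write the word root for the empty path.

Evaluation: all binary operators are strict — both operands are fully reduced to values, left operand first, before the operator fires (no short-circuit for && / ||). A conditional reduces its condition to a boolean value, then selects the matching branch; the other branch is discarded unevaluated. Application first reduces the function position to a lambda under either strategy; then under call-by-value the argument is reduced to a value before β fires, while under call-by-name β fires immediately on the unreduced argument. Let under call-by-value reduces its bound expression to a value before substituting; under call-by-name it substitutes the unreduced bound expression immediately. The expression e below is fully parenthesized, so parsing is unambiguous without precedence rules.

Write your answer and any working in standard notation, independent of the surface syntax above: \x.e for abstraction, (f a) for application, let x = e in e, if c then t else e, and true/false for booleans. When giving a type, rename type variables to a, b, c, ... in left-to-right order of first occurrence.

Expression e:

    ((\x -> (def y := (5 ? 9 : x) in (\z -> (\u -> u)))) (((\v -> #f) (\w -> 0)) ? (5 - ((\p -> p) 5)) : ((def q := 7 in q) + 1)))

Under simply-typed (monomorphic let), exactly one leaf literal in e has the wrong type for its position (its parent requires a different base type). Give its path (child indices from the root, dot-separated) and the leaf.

Answer: 0.0.0.0 : 5

Working:
  unify Int ~ Bool
  FAIL: mismatch Int ~ Bool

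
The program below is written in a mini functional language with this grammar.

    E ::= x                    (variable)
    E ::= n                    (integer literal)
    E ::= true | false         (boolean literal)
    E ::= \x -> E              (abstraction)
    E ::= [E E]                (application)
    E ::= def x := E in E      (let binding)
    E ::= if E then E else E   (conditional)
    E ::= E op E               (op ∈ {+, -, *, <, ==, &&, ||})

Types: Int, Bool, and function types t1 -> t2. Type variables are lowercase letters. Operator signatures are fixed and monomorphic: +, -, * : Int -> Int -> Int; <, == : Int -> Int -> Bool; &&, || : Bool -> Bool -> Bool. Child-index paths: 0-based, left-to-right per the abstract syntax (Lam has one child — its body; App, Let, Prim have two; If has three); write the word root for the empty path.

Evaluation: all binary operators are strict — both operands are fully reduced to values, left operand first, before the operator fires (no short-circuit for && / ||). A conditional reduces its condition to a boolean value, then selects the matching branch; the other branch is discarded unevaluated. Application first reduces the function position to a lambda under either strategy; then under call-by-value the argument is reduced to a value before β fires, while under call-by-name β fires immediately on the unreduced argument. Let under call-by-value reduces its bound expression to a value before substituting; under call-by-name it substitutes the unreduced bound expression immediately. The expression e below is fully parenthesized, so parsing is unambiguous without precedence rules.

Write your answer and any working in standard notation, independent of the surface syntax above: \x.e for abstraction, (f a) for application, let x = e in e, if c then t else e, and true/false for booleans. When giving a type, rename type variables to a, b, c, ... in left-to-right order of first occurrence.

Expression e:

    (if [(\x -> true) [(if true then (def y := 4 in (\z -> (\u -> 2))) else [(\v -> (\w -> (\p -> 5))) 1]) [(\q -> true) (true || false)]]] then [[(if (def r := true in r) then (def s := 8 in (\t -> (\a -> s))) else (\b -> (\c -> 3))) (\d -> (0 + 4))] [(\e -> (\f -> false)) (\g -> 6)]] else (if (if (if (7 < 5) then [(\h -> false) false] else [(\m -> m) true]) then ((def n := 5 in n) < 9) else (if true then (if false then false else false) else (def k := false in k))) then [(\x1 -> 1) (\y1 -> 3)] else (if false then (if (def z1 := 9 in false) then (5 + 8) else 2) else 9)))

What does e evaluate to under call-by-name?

Working:
step 0: (if ((\x.true) ((if true then (let y = 4 in (\z.(\u.2))) else ((\v.(\w.(\p.5))) 1)) ((\q.true) (true || false)))) then (((if (let r = true in r) then (let s = 8 in (\t.(\a.s))) else (\b.(\c.3))) (\d.(0 + 4))) ((\e.(\f.false)) (\g.6))) else (if (if (if (7 < 5) then ((\h.false) false) else ((\m.m) true)) then ((let n = 5 in n) < 9) else (if true then (if false then false else false) else (let k = false in k))) then ((\x1.1) (\y1.3)) else (if false then (if (let z1 = 9 in false) then (5 + 8) else 2) else 9)))
step 1: [beta@0] (if true then (((if (let r = true in r) then (let s = 8 in (\t.(\a.s))) else (\b.(\c.3))) (\d.(0 + 4))) ((\e.(\f.false)) (\g.6))) else (if (if (if (7 < 5) then ((\h.false) false) else ((\m.m) true)) then ((let n = 5 in n) < 9) else (if true then (if false then false else false) else (let k = false in k))) then ((\x1.1) (\y1.3)) else (if false then (if (let z1 = 9 in false) then (5 + 8) else 2) else 9)))
step 2: [if@root] (((if (let r = true in r) then (let s = 8 in (\t.(\a.s))) else (\b.(\c.3))) (\d.(0 + 4))) ((\e.(\f.false)) (\g.6)))
step 3: [let@0.0.0] (((if true then (let s = 8 in (\t.(\a.s))) else (\b.(\c.3))) (\d.(0 + 4))) ((\e.(\f.false)) (\g.6)))
step 4: [if@0.0] (((let s = 8 in (\t.(\a.s))) (\d.(0 + 4))) ((\e.(\f.false)) (\g.6)))
step 5: [let@0.0] (((\t.(\a.8)) (\d.(0 + 4))) ((\e.(\f.false)) (\g.6)))
step 6: [beta@0] ((\a.8) ((\e.(\f.false)) (\g.6)))
step 7: [beta@root] 8

Answer: 8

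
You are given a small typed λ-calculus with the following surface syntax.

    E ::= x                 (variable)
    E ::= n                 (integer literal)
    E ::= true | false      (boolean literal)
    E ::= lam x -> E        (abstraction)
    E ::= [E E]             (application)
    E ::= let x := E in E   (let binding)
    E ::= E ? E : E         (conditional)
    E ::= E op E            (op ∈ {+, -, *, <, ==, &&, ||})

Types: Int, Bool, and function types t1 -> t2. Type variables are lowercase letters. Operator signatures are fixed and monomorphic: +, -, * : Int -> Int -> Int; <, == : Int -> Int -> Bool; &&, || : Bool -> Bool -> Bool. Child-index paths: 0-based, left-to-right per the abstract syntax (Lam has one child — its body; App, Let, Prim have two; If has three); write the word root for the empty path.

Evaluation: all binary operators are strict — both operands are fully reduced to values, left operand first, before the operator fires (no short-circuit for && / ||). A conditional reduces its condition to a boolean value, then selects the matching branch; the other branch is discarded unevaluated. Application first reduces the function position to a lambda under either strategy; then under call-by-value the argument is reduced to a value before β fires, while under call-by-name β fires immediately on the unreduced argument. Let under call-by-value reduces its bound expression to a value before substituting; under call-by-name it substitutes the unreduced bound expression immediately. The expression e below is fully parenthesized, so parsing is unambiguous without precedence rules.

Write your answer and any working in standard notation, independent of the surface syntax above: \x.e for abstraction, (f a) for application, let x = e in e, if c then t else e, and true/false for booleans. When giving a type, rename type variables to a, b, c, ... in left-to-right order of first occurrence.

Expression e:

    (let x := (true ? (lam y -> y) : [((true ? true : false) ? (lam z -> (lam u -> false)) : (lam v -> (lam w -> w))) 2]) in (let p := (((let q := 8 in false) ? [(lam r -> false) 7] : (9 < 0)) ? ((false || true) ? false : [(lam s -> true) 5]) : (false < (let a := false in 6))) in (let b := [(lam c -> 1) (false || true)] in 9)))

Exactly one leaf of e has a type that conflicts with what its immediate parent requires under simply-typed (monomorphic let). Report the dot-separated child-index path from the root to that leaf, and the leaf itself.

Answer: 1.0.2.0 : false

Derivation:
  unify Bool ~ Bool
y : a
\y._ : a -> a
  unify Bool ~ Bool
  unify Bool ~ Bool
  unify Bool ~ Bool
\u._ : c -> Bool
\z._ : b -> c -> Bool
w : e
\w._ : e -> e
\v._ : d -> e -> e
  unify b -> c -> Bool ~ d -> e -> e
  unify b ~ d
  unify c -> Bool ~ e -> e
  unify c ~ e
  unify Bool ~ e
  unify d -> Bool -> Bool ~ Int -> f
  unify d ~ Int
  unify Bool -> Bool ~ f
_ _ : Bool -> Bool
  unify a -> a ~ Bool -> Bool
  unify a ~ Bool
  unify Bool ~ Bool
let x : Bool -> Bool
let q : Int
  unify Bool ~ Bool
\r._ : g -> Bool
  unify g -> Bool ~ Int -> h
  unify g ~ Int
  unify Bool ~ h
_ _ : Bool
  unify Int ~ Int
  unify Int ~ Int
  unify Bool ~ Bool
  unify Bool ~ Bool
  unify Bool ~ Bool
  unify Bool ~ Bool
  unify Bool ~ Bool
\s._ : i -> Bool
  unify i -> Bool ~ Int -> j
  unify i ~ Int
  unify Bool ~ j
_ _ : Bool
  unify Bool ~ Bool
  unify Bool ~ Int
  FAIL: mismatch Bool ~ Int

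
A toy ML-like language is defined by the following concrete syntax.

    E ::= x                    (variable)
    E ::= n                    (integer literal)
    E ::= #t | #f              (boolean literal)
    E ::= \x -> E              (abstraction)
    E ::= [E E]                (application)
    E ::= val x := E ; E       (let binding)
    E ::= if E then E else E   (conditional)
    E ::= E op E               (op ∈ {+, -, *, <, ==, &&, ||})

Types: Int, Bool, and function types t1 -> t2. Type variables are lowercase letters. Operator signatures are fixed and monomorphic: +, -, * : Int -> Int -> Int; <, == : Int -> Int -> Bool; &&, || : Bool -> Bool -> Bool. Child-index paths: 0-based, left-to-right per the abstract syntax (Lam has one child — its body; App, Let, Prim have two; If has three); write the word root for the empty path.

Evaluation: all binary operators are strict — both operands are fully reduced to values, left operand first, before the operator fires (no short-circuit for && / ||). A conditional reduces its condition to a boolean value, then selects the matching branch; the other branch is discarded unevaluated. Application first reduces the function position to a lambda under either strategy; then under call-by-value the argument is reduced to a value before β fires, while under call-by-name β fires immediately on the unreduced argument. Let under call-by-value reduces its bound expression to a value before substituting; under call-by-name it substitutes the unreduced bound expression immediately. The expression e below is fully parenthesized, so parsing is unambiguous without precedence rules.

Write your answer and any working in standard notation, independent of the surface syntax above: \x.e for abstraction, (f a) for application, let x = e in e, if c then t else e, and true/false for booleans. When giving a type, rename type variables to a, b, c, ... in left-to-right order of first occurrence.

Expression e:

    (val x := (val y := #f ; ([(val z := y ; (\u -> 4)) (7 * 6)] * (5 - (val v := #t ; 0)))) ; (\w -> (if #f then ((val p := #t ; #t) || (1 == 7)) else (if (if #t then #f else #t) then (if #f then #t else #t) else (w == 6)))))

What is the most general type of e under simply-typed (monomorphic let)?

Derivation:
let y : Bool
y : Bool
let z : Bool
\u._ : a -> Int
  unify Int ~ Int
  unify Int ~ Int
  unify a -> Int ~ Int -> b
  unify a ~ Int
  unify Int ~ b
_ _ : Int
  unify Int ~ Int
  unify Int ~ Int
let v : Bool
  unify Int ~ Int
  unify Int ~ Int
let x : Int
  unify Bool ~ Bool
let p : Bool
  unify Bool ~ Bool
  unify Int ~ Int
  unify Int ~ Int
  unify Bool ~ Bool
  unify Bool ~ Bool
  unify Bool ~ Bool
  unify Bool ~ Bool
  unify Bool ~ Bool
  unify Bool ~ Bool
w : c
  unify c ~ Int
  unify Int ~ Int
  unify Bool ~ Bool
  unify Bool ~ Bool
\w._ : Int -> Bool

Answer: Int -> Bool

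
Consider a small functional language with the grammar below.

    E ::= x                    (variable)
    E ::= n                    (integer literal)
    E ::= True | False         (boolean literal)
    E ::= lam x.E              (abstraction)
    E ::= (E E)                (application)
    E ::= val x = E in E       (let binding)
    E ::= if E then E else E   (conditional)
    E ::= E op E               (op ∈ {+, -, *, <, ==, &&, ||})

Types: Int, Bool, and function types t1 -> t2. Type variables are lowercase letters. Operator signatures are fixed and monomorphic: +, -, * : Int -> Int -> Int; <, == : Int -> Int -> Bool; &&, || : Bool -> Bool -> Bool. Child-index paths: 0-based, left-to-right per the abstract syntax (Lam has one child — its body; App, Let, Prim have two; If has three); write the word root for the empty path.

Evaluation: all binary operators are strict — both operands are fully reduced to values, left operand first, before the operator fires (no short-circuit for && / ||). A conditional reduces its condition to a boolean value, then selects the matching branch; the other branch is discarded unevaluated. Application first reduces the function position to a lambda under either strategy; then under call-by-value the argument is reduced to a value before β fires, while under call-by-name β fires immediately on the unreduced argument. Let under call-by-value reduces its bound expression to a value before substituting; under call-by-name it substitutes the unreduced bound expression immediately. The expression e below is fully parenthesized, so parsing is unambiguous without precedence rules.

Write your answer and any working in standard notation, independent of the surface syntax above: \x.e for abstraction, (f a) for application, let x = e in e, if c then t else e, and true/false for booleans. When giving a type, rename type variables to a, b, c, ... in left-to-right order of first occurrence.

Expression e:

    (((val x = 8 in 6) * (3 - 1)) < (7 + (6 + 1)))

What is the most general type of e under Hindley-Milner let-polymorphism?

Answer: Bool

Trace:
let x : Int
  unify Int ~ Int
  unify Int ~ Int
  unify Int ~ Int
  unify Int ~ Int
  unify Int ~ Int
  unify Int ~ Int
  unify Int ~ Int
  unify Int ~ Int
  unify Int ~ Int
  unify Int ~ Int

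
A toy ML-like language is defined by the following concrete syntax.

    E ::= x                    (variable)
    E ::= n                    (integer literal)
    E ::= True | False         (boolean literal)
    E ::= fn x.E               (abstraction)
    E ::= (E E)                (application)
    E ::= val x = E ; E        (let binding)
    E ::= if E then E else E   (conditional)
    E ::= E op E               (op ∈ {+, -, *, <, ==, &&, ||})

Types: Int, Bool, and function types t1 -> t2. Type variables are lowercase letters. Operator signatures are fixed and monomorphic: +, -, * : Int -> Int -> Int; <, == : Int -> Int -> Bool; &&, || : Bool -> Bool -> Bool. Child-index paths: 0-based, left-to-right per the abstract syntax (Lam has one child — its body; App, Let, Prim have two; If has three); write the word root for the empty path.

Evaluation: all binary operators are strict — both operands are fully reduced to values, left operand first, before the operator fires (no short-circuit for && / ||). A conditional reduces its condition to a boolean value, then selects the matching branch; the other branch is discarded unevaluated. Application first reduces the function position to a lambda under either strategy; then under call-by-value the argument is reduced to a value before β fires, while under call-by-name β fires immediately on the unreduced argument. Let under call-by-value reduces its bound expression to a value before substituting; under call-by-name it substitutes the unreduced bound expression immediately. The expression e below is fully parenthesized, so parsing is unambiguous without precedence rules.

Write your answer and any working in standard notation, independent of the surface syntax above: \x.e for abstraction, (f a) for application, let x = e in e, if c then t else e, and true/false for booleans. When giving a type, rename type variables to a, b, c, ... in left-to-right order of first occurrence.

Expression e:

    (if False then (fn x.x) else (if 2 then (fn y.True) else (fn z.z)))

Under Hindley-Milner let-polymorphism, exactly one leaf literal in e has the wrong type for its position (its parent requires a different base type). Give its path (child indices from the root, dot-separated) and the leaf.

Trace:
  unify Bool ~ Bool
x : a
\x._ : a -> a
  unify Int ~ Bool
  FAIL: mismatch Int ~ Bool

Answer: 2.0 : 2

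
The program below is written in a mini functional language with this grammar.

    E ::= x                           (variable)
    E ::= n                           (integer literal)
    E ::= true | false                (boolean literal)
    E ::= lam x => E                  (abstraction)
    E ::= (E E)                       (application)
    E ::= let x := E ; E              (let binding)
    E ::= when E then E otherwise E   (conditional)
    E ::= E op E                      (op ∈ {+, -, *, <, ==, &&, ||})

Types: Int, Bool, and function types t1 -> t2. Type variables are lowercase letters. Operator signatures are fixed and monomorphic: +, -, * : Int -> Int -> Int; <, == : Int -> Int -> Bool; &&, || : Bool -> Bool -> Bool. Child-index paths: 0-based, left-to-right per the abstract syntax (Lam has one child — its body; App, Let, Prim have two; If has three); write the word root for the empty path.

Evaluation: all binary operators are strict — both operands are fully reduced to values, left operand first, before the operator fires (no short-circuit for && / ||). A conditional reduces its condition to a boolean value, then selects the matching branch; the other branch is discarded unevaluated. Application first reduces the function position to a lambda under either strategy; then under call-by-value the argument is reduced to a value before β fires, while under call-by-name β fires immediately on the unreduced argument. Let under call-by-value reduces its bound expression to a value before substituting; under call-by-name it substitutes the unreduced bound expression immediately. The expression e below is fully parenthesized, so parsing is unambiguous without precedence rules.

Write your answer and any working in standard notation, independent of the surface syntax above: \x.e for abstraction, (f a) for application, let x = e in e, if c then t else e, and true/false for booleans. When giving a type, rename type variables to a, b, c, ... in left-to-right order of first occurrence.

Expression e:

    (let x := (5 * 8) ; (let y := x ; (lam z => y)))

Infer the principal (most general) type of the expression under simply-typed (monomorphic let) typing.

Working:
  unify Int ~ Int
  unify Int ~ Int
let x : Int
x : Int
let y : Int
y : Int
\z._ : a -> Int

Answer: a -> Int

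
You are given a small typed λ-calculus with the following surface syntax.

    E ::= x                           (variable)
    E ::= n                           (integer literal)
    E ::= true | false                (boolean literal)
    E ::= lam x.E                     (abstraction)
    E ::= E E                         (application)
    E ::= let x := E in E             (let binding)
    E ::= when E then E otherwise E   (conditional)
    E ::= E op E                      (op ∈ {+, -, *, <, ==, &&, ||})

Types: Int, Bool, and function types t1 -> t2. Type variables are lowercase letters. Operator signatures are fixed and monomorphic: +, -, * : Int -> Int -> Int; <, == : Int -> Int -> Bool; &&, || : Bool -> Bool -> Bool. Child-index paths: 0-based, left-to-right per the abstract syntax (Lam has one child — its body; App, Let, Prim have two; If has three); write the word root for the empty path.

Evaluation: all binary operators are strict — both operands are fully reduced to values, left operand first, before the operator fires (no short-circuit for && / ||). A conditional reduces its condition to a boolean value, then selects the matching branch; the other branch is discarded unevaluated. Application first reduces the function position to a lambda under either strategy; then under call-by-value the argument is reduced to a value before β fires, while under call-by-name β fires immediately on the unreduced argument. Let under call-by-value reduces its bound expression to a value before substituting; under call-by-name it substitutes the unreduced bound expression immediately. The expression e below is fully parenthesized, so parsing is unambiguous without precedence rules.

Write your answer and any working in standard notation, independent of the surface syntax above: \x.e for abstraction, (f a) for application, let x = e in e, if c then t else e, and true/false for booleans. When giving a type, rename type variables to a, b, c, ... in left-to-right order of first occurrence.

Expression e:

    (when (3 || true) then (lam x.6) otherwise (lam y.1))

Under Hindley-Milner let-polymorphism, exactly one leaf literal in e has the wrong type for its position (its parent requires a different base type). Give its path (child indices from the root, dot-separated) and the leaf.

Answer: 0.0 : 3

Derivation:
  unify Int ~ Bool
  FAIL: mismatch Int ~ Bool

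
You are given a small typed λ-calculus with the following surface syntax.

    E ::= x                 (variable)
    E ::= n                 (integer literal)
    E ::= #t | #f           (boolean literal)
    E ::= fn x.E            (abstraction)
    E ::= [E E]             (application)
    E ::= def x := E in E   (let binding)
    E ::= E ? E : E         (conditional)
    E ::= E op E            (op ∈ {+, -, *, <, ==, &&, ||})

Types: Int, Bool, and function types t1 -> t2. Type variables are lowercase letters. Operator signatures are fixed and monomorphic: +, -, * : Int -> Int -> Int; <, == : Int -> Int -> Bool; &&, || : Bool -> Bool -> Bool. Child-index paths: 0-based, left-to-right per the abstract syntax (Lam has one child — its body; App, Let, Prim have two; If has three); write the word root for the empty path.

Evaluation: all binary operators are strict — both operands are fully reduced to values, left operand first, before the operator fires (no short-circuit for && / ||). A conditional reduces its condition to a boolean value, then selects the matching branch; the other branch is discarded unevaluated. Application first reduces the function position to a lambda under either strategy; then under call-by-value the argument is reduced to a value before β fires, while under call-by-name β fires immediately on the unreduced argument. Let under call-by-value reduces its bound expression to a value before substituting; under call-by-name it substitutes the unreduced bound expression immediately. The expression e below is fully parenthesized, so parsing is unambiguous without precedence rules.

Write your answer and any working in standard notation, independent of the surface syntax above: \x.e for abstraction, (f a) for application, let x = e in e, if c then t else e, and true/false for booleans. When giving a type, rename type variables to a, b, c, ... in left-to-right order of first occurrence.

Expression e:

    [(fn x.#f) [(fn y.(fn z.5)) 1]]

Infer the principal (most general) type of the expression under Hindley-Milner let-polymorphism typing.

Derivation:
\x._ : a -> Bool
\z._ : c -> Int
\y._ : b -> c -> Int
  unify b -> c -> Int ~ Int -> d
  unify b ~ Int
  unify c -> Int ~ d
_ _ : c -> Int
  unify a -> Bool ~ (c -> Int) -> e
  unify a ~ c -> Int
  unify Bool ~ e
_ _ : Bool

Answer: Bool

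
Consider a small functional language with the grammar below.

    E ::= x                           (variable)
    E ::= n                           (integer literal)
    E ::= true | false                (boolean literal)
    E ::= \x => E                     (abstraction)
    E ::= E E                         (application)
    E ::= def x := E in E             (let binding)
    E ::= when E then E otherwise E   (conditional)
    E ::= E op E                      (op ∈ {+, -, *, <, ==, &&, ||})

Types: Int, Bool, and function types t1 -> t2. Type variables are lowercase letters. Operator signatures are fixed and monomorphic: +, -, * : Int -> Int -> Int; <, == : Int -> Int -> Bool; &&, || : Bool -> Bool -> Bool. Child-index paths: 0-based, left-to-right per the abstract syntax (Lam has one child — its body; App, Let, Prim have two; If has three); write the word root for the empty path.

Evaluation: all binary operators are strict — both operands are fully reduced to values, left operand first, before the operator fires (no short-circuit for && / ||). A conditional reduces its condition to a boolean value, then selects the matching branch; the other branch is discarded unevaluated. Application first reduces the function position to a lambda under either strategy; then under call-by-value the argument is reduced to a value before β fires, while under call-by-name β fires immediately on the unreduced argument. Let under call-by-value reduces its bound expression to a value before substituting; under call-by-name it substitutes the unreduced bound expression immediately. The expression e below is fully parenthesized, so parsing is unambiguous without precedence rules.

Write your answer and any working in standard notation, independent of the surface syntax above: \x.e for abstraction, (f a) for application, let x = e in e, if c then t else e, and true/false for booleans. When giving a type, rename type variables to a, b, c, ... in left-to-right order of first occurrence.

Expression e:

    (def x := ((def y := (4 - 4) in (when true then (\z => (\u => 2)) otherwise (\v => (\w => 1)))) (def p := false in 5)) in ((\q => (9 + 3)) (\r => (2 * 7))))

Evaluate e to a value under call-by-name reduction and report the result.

Answer: 12

Working:
step 0: (let x = ((let y = (4 - 4) in (if true then (\z.(\u.2)) else (\v.(\w.1)))) (let p = false in 5)) in ((\q.(9 + 3)) (\r.(2 * 7))))
step 1: [let@root] ((\q.(9 + 3)) (\r.(2 * 7)))
step 2: [beta@root] (9 + 3)
step 3: [delta@root] 12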